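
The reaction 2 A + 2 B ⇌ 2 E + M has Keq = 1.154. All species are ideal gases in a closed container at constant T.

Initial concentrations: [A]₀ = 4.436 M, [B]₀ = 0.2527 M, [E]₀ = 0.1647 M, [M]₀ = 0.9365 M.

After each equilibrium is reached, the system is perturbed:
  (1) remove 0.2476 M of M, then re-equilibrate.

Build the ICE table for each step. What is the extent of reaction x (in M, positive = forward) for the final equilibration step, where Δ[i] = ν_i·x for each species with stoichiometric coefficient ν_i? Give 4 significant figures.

Q₀ = 0.02022 vs Keq = 1.154 ⇒ Q<K, forward
Step 1:
                  A         B         E         M
  I           4.436    0.2527    0.1647    0.9365
  C         -0.1771   -0.1771    0.1771   0.08853
  E           4.259   0.07563    0.3418     1.025
  solve Keq expr → x = 0.08853; check Q = 1.154
Then remove 0.2476 M of M.
Step 2:
                  A         B         E         M
  I           4.259   0.07563    0.3418    0.7774
  C       -0.007937 -0.007937  0.007937  0.003969
  E           4.251   0.06769    0.3497    0.7814
  solve Keq expr → x = 0.003969; check Q = 1.154

x = 0.003969 M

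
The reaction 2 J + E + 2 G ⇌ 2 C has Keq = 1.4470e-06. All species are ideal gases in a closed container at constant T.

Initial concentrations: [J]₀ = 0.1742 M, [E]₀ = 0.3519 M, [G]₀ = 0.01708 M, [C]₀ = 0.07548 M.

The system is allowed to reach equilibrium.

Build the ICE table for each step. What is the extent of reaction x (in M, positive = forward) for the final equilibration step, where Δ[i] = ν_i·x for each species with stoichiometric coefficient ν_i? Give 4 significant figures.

x = -0.03773 M

Q₀ = 1829 vs Keq = 1.4470e-06 ⇒ Q>K, reverse
Step 1:
                   J          E          G          C
  init        0.1742     0.3519    0.01708    0.07548
  Δ          0.07546    0.03773    0.07546   -0.07546
  eq          0.2497     0.3896    0.09254 1.7348e-05
  solve Keq expr → x = -0.03773; check Q = 1.4470e-06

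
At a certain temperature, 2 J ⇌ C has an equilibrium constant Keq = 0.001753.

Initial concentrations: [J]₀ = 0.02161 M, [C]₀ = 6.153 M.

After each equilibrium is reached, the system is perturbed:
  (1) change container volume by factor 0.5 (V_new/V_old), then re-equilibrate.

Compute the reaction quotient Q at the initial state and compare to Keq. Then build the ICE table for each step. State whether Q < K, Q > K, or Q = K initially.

Q₀ = 1.3176e+04; Q > K (proceeds reverse)

Q₀ = 1.3176e+04 vs Keq = 0.001753 ⇒ Q>K, reverse
Step 1:
                    J           C
  init        0.02161       6.153
  Δ             11.81      -5.907
  eq            11.84      0.2456
  solve Keq expr → x = -5.907; check Q = 0.001753
Then change container volume by factor 0.5 (V_new/V_old).
Step 2:
                    J           C
  init          23.67      0.4912
  Δ           -0.8447      0.4223
  eq            22.83      0.9135
  solve Keq expr → x = 0.4223; check Q = 0.001753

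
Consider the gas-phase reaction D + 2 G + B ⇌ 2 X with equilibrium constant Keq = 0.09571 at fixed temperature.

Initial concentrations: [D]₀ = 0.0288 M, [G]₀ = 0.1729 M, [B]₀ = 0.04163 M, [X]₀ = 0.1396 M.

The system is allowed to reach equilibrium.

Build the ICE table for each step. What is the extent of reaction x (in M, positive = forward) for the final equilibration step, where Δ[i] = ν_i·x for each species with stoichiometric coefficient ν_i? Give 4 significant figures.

x = -0.06511 M

Q₀ = 543.7 vs Keq = 0.09571 ⇒ Q>K, reverse
Step 1:
                  D         G         B         X
  I          0.0288    0.1729   0.04163    0.1396
  C         0.06511    0.1302   0.06511   -0.1302
  E         0.09391    0.3031    0.1067  0.009388
  solve Keq expr → x = -0.06511; check Q = 0.09571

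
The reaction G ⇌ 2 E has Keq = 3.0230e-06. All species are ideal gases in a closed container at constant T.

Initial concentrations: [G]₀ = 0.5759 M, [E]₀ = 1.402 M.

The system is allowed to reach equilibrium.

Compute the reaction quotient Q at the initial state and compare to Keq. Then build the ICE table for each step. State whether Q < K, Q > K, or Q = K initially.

Q₀ = 3.413 vs Keq = 3.0230e-06 ⇒ Q>K, reverse
Step 1:
                   G          E
  Initial     0.5759      1.402
  Change         0.7       -1.4
  Equil        1.276   0.001964
  solve Keq expr → x = -0.7; check Q = 3.0230e-06

Q₀ = 3.413; Q > K (proceeds reverse)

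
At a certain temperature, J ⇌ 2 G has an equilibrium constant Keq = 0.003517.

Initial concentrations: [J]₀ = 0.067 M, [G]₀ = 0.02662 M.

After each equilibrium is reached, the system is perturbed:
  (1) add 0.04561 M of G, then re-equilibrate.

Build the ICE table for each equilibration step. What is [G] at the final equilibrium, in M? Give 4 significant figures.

Q₀ = 0.01058 vs Keq = 0.003517 ⇒ Q>K, reverse
Step 1:
                   J          G
  Initial      0.067    0.02662
  Change    0.005335   -0.01067
  Equil      0.07234    0.01595
  solve Keq expr → x = -0.005335; check Q = 0.003517
Then add 0.04561 M of G.
Step 2:
                   J          G
  Initial    0.07234    0.06156
  Change     0.02169   -0.04338
  Equil      0.09402    0.01818
  solve Keq expr → x = -0.02169; check Q = 0.003517

[G]_eq = 0.01818 M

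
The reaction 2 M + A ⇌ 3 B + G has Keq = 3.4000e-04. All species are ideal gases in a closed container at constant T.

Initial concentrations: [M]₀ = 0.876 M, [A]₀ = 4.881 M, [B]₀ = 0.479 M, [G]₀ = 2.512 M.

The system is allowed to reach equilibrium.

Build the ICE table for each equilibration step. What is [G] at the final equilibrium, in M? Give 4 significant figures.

[G]_eq = 2.385 M

Q₀ = 0.07371 vs Keq = 3.4000e-04 ⇒ Q>K, reverse
Step 1:
                   M          A          B          G
  I            0.876      4.881      0.479      2.512
  C           0.2547     0.1273     -0.382    -0.1273
  E            1.131      5.008    0.09701      2.385
  solve Keq expr → x = -0.1273; check Q = 3.4000e-04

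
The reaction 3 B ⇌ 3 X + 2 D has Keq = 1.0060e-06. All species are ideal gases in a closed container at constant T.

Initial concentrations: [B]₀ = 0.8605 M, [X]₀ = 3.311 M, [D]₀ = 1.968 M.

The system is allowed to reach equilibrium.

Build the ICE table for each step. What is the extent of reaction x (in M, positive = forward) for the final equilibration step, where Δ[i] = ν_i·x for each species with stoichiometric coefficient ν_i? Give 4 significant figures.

Q₀ = 220.6 vs Keq = 1.0060e-06 ⇒ Q>K, reverse
Step 1:
                   B          X          D
  init        0.8605      3.311      1.968
  Δ            2.909     -2.909     -1.939
  eq           3.769     0.4022    0.02878
  solve Keq expr → x = -0.9696; check Q = 1.0060e-06

x = -0.9696 M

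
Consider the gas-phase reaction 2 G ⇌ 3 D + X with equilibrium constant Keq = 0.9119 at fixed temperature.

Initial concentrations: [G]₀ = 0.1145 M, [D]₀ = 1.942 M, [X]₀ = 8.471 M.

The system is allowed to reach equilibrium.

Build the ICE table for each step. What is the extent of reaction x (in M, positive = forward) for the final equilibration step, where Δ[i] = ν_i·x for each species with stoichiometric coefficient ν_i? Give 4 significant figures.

Q₀ = 4732 vs Keq = 0.9119 ⇒ Q>K, reverse
Step 1:
                    G           D           X
  init         0.1145       1.942       8.471
  Δ            0.9563      -1.434     -0.4781
  eq            1.071      0.5076       7.993
  solve Keq expr → x = -0.4781; check Q = 0.9119

x = -0.4781 M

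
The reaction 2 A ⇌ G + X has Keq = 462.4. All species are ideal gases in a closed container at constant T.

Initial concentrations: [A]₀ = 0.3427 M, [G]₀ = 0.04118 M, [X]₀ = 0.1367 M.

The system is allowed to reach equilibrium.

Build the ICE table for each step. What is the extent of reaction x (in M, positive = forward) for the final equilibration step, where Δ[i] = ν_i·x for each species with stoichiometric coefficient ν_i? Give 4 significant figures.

x = 0.1655 M

Q₀ = 0.04793 vs Keq = 462.4 ⇒ Q<K, forward
Step 1:
                    A           G           X
  I            0.3427     0.04118      0.1367
  C           -0.3311      0.1655      0.1655
  E           0.01162      0.2067      0.3022
  solve Keq expr → x = 0.1655; check Q = 462.4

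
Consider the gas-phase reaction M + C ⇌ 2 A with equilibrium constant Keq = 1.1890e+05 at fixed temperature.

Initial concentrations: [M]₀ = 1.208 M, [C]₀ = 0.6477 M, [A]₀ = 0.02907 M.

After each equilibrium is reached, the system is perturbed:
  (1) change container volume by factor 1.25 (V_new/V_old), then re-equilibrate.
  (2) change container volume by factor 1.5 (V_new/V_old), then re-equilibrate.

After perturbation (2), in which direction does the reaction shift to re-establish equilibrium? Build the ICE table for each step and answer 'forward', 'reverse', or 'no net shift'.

Q₀ = 0.00108 vs Keq = 1.1890e+05 ⇒ Q<K, forward
Step 1:
                   M          C          A
  I            1.208     0.6477    0.02907
  C          -0.6477    -0.6477      1.295
  E           0.5603 2.6329e-05      1.324
  solve Keq expr → x = 0.6477; check Q = 1.1890e+05
Then change container volume by factor 1.25 (V_new/V_old).
Step 2:
                   M          C          A
  I           0.4483 2.1063e-05       1.06
  C                0          0          0
  E           0.4483 2.1063e-05       1.06
  solve Keq expr → x = 0; check Q = 1.1890e+05
Then change container volume by factor 1.5 (V_new/V_old).
Step 3:
                   M          C          A
  I           0.2988 1.4042e-05     0.7064
  C                0          0          0
  E           0.2988 1.4042e-05     0.7064
  solve Keq expr → x = 0; check Q = 1.1890e+05

Direction: no net shift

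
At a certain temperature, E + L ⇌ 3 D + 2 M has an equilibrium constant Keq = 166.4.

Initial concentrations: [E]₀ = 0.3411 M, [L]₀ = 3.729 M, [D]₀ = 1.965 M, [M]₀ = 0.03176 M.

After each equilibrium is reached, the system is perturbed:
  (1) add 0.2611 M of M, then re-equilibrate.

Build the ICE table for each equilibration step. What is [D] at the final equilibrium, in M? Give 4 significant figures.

Q₀ = 0.006017 vs Keq = 166.4 ⇒ Q<K, forward
Step 1:
                  E         L         D         M
  Initial    0.3411     3.729     1.965   0.03176
  Change     -0.321    -0.321     0.963     0.642
  Equil      0.0201     3.408     2.928    0.6738
  solve Keq expr → x = 0.321; check Q = 166.4
Then add 0.2611 M of M.
Step 2:
                  E         L         D         M
  Initial    0.0201     3.408     2.928    0.9349
  Change    0.01449   0.01449  -0.04347  -0.02898
  Equil     0.03459     3.422     2.885    0.9059
  solve Keq expr → x = -0.01449; check Q = 166.4

[D]_eq = 2.885 M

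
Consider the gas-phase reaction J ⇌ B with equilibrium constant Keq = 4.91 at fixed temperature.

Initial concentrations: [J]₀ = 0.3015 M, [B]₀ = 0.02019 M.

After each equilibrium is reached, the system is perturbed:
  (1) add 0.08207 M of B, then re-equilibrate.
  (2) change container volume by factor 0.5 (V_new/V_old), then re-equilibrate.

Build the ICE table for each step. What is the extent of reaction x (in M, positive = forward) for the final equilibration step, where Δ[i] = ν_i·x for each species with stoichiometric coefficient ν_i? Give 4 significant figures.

x = 0 M

Q₀ = 0.06697 vs Keq = 4.91 ⇒ Q<K, forward
Step 1:
                    J           B
  I            0.3015     0.02019
  C           -0.2471      0.2471
  E           0.05443      0.2673
  solve Keq expr → x = 0.2471; check Q = 4.91
Then add 0.08207 M of B.
Step 2:
                    J           B
  I           0.05443      0.3493
  C           0.01389    -0.01389
  E           0.06832      0.3354
  solve Keq expr → x = -0.01389; check Q = 4.91
Then change container volume by factor 0.5 (V_new/V_old).
Step 3:
                    J           B
  I            0.1366      0.6709
  C                 0           0
  E            0.1366      0.6709
  solve Keq expr → x = 0; check Q = 4.91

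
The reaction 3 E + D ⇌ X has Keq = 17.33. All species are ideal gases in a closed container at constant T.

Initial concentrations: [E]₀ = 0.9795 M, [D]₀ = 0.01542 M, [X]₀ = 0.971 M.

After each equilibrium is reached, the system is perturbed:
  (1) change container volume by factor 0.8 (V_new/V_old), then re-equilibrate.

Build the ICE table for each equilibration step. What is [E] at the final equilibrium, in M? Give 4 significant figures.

[E]_eq = 1.268 M

Q₀ = 67.01 vs Keq = 17.33 ⇒ Q>K, reverse
Step 1:
                    E           D           X
  I            0.9795     0.01542       0.971
  C           0.08782     0.02927    -0.02927
  E             1.067     0.04469      0.9417
  solve Keq expr → x = -0.02927; check Q = 17.33
Then change container volume by factor 0.8 (V_new/V_old).
Step 2:
                    E           D           X
  I             1.334     0.05587       1.177
  C          -0.06585    -0.02195     0.02195
  E             1.268     0.03392       1.199
  solve Keq expr → x = 0.02195; check Q = 17.33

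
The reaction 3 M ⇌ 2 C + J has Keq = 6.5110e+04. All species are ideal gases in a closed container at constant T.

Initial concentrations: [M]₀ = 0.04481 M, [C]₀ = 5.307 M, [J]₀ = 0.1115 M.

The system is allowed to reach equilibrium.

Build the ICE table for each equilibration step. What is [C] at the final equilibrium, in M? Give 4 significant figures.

Q₀ = 3.4902e+04 vs Keq = 6.5110e+04 ⇒ Q<K, forward
Step 1:
                  M         C         J
  Initial   0.04481     5.307    0.1115
  Change  -0.008093  0.005396  0.002698
  Equil     0.03672     5.312    0.1142
  solve Keq expr → x = 0.002698; check Q = 6.5110e+04

[C]_eq = 5.312 M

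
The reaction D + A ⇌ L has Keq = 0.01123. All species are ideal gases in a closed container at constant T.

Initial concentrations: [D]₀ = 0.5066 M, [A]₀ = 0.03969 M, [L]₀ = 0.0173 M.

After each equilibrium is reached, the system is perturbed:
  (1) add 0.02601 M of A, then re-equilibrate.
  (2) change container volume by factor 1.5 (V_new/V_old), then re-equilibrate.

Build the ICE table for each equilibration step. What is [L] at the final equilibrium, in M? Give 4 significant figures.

[L]_eq = 2.1605e-04 M

Q₀ = 0.8604 vs Keq = 0.01123 ⇒ Q>K, reverse
Step 1:
                  D         A         L
  init       0.5066   0.03969    0.0173
  Δ         0.01697   0.01697  -0.01697
  eq         0.5236   0.05666 3.3312e-04
  solve Keq expr → x = -0.01697; check Q = 0.01123
Then add 0.02601 M of A.
Step 2:
                  D         A         L
  init       0.5236   0.08267 3.3312e-04
  Δ       -1.5190e-04 -1.5190e-04 1.5190e-04
  eq         0.5234   0.08251 4.8502e-04
  solve Keq expr → x = 1.5190e-04; check Q = 0.01123
Then change container volume by factor 1.5 (V_new/V_old).
Step 3:
                  D         A         L
  init       0.3489   0.05501 3.2335e-04
  Δ       1.0730e-04 1.0730e-04 -1.0730e-04
  eq         0.3491   0.05512 2.1605e-04
  solve Keq expr → x = -1.0730e-04; check Q = 0.01123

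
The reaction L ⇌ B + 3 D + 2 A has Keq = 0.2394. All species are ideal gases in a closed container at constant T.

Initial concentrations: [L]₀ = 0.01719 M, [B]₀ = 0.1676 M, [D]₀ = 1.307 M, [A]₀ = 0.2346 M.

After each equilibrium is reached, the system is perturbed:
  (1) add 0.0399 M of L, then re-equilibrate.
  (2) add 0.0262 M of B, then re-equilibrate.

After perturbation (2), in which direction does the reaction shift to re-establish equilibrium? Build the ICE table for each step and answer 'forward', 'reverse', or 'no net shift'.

Direction: reverse

Q₀ = 1.198 vs Keq = 0.2394 ⇒ Q>K, reverse
Step 1:
                   L          B          D          A
  init       0.01719     0.1676      1.307     0.2346
  Δ          0.02324   -0.02324   -0.06971   -0.04647
  eq         0.04043     0.1444      1.237     0.1881
  solve Keq expr → x = -0.02324; check Q = 0.2394
Then add 0.0399 M of L.
Step 2:
                   L          B          D          A
  init       0.08033     0.1444      1.237     0.1881
  Δ         -0.01453    0.01453    0.04359    0.02906
  eq          0.0658     0.1589      1.281     0.2172
  solve Keq expr → x = 0.01453; check Q = 0.2394
Then add 0.0262 M of B.
Step 3:
                   L          B          D          A
  init        0.0658     0.1851      1.281     0.2172
  Δ         0.003315  -0.003315  -0.009946   -0.00663
  eq         0.06911     0.1818      1.271     0.2106
  solve Keq expr → x = -0.003315; check Q = 0.2394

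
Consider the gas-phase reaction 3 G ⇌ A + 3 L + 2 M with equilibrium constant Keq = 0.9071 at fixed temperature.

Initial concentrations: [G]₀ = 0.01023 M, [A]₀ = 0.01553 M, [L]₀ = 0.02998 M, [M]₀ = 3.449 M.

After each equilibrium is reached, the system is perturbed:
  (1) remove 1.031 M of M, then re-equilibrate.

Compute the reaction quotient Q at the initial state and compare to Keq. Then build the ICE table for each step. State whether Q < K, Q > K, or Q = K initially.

Q₀ = 4.65 vs Keq = 0.9071 ⇒ Q>K, reverse
Step 1:
                   G          A          L          M
  init       0.01023    0.01553    0.02998      3.449
  Δ         0.004354  -0.001451  -0.004354  -0.002903
  eq         0.01458    0.01408    0.02563      3.446
  solve Keq expr → x = -0.001451; check Q = 0.9071
Then remove 1.031 M of M.
Step 2:
                   G          A          L          M
  init       0.01458    0.01408    0.02563      2.415
  Δ        -0.001988 6.6278e-04   0.001988   0.001326
  eq          0.0126    0.01474    0.02761      2.416
  solve Keq expr → x = 6.6278e-04; check Q = 0.9071

Q₀ = 4.65; Q > K (proceeds reverse)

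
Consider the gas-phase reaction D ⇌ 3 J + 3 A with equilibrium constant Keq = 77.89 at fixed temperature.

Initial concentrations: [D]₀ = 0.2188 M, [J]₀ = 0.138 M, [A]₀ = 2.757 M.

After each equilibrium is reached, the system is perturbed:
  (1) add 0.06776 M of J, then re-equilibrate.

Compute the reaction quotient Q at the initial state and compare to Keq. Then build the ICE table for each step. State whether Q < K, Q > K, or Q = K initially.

Q₀ = 0.2517; Q < K (proceeds forward)

Q₀ = 0.2517 vs Keq = 77.89 ⇒ Q<K, forward
Step 1:
                    D           J           A
  Initial      0.2188       0.138       2.757
  Change       -0.143      0.4291      0.4291
  Equil       0.07575      0.5671       3.186
  solve Keq expr → x = 0.143; check Q = 77.89
Then add 0.06776 M of J.
Step 2:
                    D           J           A
  Initial     0.07575      0.6349       3.186
  Change       0.0114    -0.03419    -0.03419
  Equil       0.08715      0.6007       3.152
  solve Keq expr → x = -0.0114; check Q = 77.89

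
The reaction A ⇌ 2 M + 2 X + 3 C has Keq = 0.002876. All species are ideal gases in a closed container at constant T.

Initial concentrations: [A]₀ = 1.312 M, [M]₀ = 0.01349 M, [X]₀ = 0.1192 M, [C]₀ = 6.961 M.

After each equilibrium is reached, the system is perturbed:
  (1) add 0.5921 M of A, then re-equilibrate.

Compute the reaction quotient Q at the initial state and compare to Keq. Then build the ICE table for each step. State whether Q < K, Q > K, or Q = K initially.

Q₀ = 6.6475e-04; Q < K (proceeds forward)

Q₀ = 6.6475e-04 vs Keq = 0.002876 ⇒ Q<K, forward
Step 1:
                   A          M          X          C
  Initial      1.312    0.01349     0.1192      6.961
  Change   -0.005936    0.01187    0.01187    0.01781
  Equil        1.306    0.02536     0.1311      6.979
  solve Keq expr → x = 0.005936; check Q = 0.002876
Then add 0.5921 M of A.
Step 2:
                   A          M          X          C
  Initial      1.898    0.02536     0.1311      6.979
  Change   -0.002103   0.004206   0.004206   0.006309
  Equil        1.896    0.02957     0.1353      6.985
  solve Keq expr → x = 0.002103; check Q = 0.002876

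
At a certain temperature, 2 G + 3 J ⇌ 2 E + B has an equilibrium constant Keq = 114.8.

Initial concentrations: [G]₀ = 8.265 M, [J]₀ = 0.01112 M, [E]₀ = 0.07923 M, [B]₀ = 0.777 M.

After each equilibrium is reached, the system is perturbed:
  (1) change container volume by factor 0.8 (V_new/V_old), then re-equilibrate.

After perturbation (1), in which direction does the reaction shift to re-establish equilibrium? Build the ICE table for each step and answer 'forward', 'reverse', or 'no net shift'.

Q₀ = 51.93 vs Keq = 114.8 ⇒ Q<K, forward
Step 1:
                  G         J         E         B
  Initial     8.265   0.01112   0.07923     0.777
  Change  -0.001641 -0.002462  0.001641 8.2075e-04
  Equil       8.263  0.008658   0.08087    0.7778
  solve Keq expr → x = 8.2075e-04; check Q = 114.8
Then change container volume by factor 0.8 (V_new/V_old).
Step 2:
                  G         J         E         B
  Initial     10.33   0.01082    0.1011    0.9723
  Change  -9.5669e-04 -0.001435 9.5669e-04 4.7835e-04
  Equil       10.33  0.009387     0.102    0.9728
  solve Keq expr → x = 4.7835e-04; check Q = 114.8

Direction: forward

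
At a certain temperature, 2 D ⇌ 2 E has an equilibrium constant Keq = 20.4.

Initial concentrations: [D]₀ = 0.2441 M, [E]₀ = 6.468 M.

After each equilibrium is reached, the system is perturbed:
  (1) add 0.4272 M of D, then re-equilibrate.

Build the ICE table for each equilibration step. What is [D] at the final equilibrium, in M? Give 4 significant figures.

Q₀ = 702.1 vs Keq = 20.4 ⇒ Q>K, reverse
Step 1:
                   D          E
  init        0.2441      6.468
  Δ           0.9726    -0.9726
  eq           1.217      5.495
  solve Keq expr → x = -0.4863; check Q = 20.4
Then add 0.4272 M of D.
Step 2:
                   D          E
  init         1.644      5.495
  Δ          -0.3498     0.3498
  eq           1.294      5.845
  solve Keq expr → x = 0.1749; check Q = 20.4

[D]_eq = 1.294 M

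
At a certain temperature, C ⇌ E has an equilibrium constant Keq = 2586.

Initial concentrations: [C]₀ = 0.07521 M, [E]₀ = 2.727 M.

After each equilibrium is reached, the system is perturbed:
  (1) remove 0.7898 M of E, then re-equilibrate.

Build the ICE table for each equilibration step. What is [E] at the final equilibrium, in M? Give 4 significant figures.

[E]_eq = 2.012 M

Q₀ = 36.26 vs Keq = 2586 ⇒ Q<K, forward
Step 1:
                   C          E
  I          0.07521      2.727
  C         -0.07413    0.07413
  E         0.001083      2.801
  solve Keq expr → x = 0.07413; check Q = 2586
Then remove 0.7898 M of E.
Step 2:
                   C          E
  I         0.001083      2.011
  C       -3.0530e-04 3.0530e-04
  E       7.7789e-04      2.012
  solve Keq expr → x = 3.0530e-04; check Q = 2586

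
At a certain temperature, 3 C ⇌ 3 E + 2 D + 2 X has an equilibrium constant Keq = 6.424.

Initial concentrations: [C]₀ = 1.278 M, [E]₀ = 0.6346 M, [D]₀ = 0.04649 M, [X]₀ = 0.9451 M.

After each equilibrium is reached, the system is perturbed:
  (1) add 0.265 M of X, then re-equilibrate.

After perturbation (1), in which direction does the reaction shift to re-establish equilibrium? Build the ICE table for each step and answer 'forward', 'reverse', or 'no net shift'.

Q₀ = 2.3636e-04 vs Keq = 6.424 ⇒ Q<K, forward
Step 1:
                   C          E          D          X
  I            1.278     0.6346    0.04649     0.9451
  C          -0.6995     0.6995     0.4663     0.4663
  E           0.5785      1.334     0.5128      1.411
  solve Keq expr → x = 0.2332; check Q = 6.424
Then add 0.265 M of X.
Step 2:
                   C          E          D          X
  I           0.5785      1.334     0.5128      1.676
  C          0.03192   -0.03192   -0.02128   -0.02128
  E           0.6104      1.302     0.4915      1.655
  solve Keq expr → x = -0.01064; check Q = 6.424

Direction: reverse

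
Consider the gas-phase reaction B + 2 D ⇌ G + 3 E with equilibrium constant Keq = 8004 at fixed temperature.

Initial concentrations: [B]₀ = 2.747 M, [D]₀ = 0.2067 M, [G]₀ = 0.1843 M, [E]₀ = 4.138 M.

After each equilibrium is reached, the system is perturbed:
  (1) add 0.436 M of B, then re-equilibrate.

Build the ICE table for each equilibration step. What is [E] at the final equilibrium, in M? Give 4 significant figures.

Q₀ = 111.3 vs Keq = 8004 ⇒ Q<K, forward
Step 1:
                   B          D          G          E
  I            2.747     0.2067     0.1843      4.138
  C         -0.08689    -0.1738    0.08689     0.2607
  E             2.66    0.03292     0.2712      4.399
  solve Keq expr → x = 0.08689; check Q = 8004
Then add 0.436 M of B.
Step 2:
                   B          D          G          E
  I            3.096    0.03292     0.2712      4.399
  C         -0.00115    -0.0023    0.00115    0.00345
  E            3.095    0.03062     0.2723      4.402
  solve Keq expr → x = 0.00115; check Q = 8004

[E]_eq = 4.402 M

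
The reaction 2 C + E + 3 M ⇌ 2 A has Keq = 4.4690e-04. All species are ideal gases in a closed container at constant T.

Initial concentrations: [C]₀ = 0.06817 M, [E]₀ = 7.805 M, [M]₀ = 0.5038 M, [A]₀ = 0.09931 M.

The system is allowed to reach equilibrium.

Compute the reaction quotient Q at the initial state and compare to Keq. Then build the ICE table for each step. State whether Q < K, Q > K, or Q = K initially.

Q₀ = 2.126; Q > K (proceeds reverse)

Q₀ = 2.126 vs Keq = 4.4690e-04 ⇒ Q>K, reverse
Step 1:
                   C          E          M          A
  I          0.06817      7.805     0.5038    0.09931
  C          0.09432    0.04716     0.1415   -0.09432
  E           0.1625      7.852     0.6453   0.004989
  solve Keq expr → x = -0.04716; check Q = 4.4690e-04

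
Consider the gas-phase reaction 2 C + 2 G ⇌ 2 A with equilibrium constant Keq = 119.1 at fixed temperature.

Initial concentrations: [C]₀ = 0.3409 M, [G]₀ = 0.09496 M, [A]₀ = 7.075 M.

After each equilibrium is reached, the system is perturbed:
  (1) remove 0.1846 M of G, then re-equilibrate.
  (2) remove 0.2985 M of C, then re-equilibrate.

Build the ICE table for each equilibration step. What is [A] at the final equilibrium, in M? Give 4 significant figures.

[A]_eq = 6.289 M

Q₀ = 4.7766e+04 vs Keq = 119.1 ⇒ Q>K, reverse
Step 1:
                   C          G          A
  init        0.3409    0.09496      7.075
  Δ           0.5642     0.5642    -0.5642
  eq          0.9051     0.6592      6.511
  solve Keq expr → x = -0.2821; check Q = 119.1
Then remove 0.1846 M of G.
Step 2:
                   C          G          A
  init        0.9051     0.4746      6.511
  Δ           0.1059     0.1059    -0.1059
  eq           1.011     0.5805      6.405
  solve Keq expr → x = -0.05297; check Q = 119.1
Then remove 0.2985 M of C.
Step 3:
                   C          G          A
  init        0.7125     0.5805      6.405
  Δ           0.1155     0.1155    -0.1155
  eq           0.828      0.696      6.289
  solve Keq expr → x = -0.05775; check Q = 119.1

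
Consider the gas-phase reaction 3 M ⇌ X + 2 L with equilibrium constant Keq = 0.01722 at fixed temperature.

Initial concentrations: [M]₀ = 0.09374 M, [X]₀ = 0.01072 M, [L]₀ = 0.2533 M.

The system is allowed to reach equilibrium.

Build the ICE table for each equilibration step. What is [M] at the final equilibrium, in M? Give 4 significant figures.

[M]_eq = 0.1241 M

Q₀ = 0.835 vs Keq = 0.01722 ⇒ Q>K, reverse
Step 1:
                  M         X         L
  I         0.09374   0.01072    0.2533
  C         0.03034  -0.01011  -0.02023
  E          0.1241 6.0561e-04    0.2331
  solve Keq expr → x = -0.01011; check Q = 0.01722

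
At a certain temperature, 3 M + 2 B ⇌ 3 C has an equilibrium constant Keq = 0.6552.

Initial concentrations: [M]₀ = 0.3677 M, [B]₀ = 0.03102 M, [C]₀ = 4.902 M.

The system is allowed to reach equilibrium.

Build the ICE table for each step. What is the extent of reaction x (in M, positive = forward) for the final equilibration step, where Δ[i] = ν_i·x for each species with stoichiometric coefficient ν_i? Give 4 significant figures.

Q₀ = 2.4624e+06 vs Keq = 0.6552 ⇒ Q>K, reverse
Step 1:
                  M         B         C
  init       0.3677   0.03102     4.902
  Δ           2.127     1.418    -2.127
  eq          2.495     1.449     2.775
  solve Keq expr → x = -0.7091; check Q = 0.6552

x = -0.7091 M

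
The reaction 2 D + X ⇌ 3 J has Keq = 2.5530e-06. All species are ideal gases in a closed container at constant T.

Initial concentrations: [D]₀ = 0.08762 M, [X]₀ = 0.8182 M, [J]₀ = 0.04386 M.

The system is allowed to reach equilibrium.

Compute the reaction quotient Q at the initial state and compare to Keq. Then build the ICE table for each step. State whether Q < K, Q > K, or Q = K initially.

Q₀ = 0.01343 vs Keq = 2.5530e-06 ⇒ Q>K, reverse
Step 1:
                    D           X           J
  I           0.08762      0.8182     0.04386
  C           0.02722     0.01361    -0.04082
  E            0.1148      0.8318    0.003037
  solve Keq expr → x = -0.01361; check Q = 2.5530e-06

Q₀ = 0.01343; Q > K (proceeds reverse)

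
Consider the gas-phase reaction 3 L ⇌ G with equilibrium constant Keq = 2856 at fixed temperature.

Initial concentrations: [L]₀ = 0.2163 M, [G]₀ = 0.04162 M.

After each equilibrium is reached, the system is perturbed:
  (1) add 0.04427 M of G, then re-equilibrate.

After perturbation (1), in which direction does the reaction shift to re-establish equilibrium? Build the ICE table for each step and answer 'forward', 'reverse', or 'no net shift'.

Q₀ = 4.113 vs Keq = 2856 ⇒ Q<K, forward
Step 1:
                    L           G
  I            0.2163     0.04162
  C           -0.1833      0.0611
  E           0.03301      0.1027
  solve Keq expr → x = 0.0611; check Q = 2856
Then add 0.04427 M of G.
Step 2:
                    L           G
  I           0.03301       0.147
  C          0.004073   -0.001358
  E           0.03708      0.1456
  solve Keq expr → x = -0.001358; check Q = 2856

Direction: reverse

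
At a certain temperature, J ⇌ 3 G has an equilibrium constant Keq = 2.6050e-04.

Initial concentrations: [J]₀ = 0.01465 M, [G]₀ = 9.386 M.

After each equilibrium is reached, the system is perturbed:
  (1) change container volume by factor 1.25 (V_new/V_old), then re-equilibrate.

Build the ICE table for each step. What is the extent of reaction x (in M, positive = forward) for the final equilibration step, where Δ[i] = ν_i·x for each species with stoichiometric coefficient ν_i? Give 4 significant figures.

x = 0.003973 M

Q₀ = 5.6442e+04 vs Keq = 2.6050e-04 ⇒ Q>K, reverse
Step 1:
                  J         G
  I         0.01465     9.386
  C           3.098    -9.293
  E           3.112   0.09325
  solve Keq expr → x = -3.098; check Q = 2.6050e-04
Then change container volume by factor 1.25 (V_new/V_old).
Step 2:
                  J         G
  I            2.49    0.0746
  C       -0.003973   0.01192
  E           2.486   0.08652
  solve Keq expr → x = 0.003973; check Q = 2.6050e-04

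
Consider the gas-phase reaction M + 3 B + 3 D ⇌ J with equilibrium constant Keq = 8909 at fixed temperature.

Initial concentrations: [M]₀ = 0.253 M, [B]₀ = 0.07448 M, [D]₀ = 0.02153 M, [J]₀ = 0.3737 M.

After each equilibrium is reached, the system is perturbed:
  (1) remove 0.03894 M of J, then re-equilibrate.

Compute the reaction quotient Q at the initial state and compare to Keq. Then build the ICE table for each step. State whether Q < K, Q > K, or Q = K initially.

Q₀ = 3.5822e+08 vs Keq = 8909 ⇒ Q>K, reverse
Step 1:
                    M           B           D           J
  I             0.253     0.07448     0.02153      0.3737
  C           0.05793      0.1738      0.1738    -0.05793
  E            0.3109      0.2483      0.1953      0.3158
  solve Keq expr → x = -0.05793; check Q = 8909
Then remove 0.03894 M of J.
Step 2:
                    M           B           D           J
  I            0.3109      0.2483      0.1953      0.2768
  C         -0.001462   -0.004387   -0.004387    0.001462
  E            0.3095      0.2439      0.1909      0.2783
  solve Keq expr → x = 0.001462; check Q = 8909

Q₀ = 3.5822e+08; Q > K (proceeds reverse)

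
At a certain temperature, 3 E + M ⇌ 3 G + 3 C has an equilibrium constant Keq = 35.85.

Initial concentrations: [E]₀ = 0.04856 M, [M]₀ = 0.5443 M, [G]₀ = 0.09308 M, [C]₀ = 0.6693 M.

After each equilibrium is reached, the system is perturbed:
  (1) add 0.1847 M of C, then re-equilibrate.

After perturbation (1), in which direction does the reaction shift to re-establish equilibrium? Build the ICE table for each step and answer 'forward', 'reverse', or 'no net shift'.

Q₀ = 3.879 vs Keq = 35.85 ⇒ Q<K, forward
Step 1:
                    E           M           G           C
  init        0.04856      0.5443     0.09308      0.6693
  Δ          -0.01961   -0.006536     0.01961     0.01961
  eq          0.02895      0.5378      0.1127      0.6889
  solve Keq expr → x = 0.006536; check Q = 35.85
Then add 0.1847 M of C.
Step 2:
                    E           M           G           C
  init        0.02895      0.5378      0.1127      0.8736
  Δ          0.005654    0.001885   -0.005654   -0.005654
  eq          0.03461      0.5396       0.107       0.868
  solve Keq expr → x = -0.001885; check Q = 35.85

Direction: reverse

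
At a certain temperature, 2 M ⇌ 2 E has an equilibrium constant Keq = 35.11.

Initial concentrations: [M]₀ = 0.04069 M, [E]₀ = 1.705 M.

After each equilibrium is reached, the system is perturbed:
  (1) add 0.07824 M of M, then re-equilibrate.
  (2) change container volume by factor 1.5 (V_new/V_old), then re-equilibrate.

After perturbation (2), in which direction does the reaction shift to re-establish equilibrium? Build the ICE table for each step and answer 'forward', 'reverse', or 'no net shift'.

Direction: no net shift

Q₀ = 1756 vs Keq = 35.11 ⇒ Q>K, reverse
Step 1:
                   M          E
  I          0.04069      1.705
  C           0.2114    -0.2114
  E           0.2521      1.494
  solve Keq expr → x = -0.1057; check Q = 35.11
Then add 0.07824 M of M.
Step 2:
                   M          E
  I           0.3303      1.494
  C         -0.06694    0.06694
  E           0.2634      1.561
  solve Keq expr → x = 0.03347; check Q = 35.11
Then change container volume by factor 1.5 (V_new/V_old).
Step 3:
                   M          E
  I           0.1756       1.04
  C                0          0
  E           0.1756       1.04
  solve Keq expr → x = 0; check Q = 35.11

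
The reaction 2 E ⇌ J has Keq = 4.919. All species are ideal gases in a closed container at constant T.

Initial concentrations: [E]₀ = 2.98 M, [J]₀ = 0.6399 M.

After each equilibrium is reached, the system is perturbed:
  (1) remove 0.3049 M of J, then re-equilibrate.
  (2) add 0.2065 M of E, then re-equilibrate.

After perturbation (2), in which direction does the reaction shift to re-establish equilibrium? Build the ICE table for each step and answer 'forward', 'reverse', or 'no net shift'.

Direction: forward

Q₀ = 0.07206 vs Keq = 4.919 ⇒ Q<K, forward
Step 1:
                   E          J
  Initial       2.98     0.6399
  Change      -2.371      1.185
  Equil       0.6092      1.825
  solve Keq expr → x = 1.185; check Q = 4.919
Then remove 0.3049 M of J.
Step 2:
                   E          J
  Initial     0.6092       1.52
  Change    -0.04876    0.02438
  Equil       0.5604      1.545
  solve Keq expr → x = 0.02438; check Q = 4.919
Then add 0.2065 M of E.
Step 3:
                   E          J
  Initial     0.7669      1.545
  Change     -0.1896    0.09478
  Equil       0.5773       1.64
  solve Keq expr → x = 0.09478; check Q = 4.919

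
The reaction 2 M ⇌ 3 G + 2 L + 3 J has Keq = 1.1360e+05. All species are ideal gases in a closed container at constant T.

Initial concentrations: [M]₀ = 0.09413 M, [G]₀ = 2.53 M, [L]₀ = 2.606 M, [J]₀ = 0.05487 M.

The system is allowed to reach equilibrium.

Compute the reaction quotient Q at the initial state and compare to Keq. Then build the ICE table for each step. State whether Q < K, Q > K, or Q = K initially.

Q₀ = 2.05; Q < K (proceeds forward)

Q₀ = 2.05 vs Keq = 1.1360e+05 ⇒ Q<K, forward
Step 1:
                    M           G           L           J
  init        0.09413        2.53       2.606     0.05487
  Δ          -0.09121      0.1368     0.09121      0.1368
  eq         0.002925       2.667       2.697      0.1917
  solve Keq expr → x = 0.0456; check Q = 1.1360e+05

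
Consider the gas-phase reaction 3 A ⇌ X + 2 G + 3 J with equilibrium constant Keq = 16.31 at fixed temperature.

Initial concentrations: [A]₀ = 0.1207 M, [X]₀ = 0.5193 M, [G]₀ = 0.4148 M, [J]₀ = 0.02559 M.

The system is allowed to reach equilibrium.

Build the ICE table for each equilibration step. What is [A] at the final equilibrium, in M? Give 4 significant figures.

[A]_eq = 0.02418 M

Q₀ = 8.5150e-04 vs Keq = 16.31 ⇒ Q<K, forward
Step 1:
                  A         X         G         J
  Initial    0.1207    0.5193    0.4148   0.02559
  Change   -0.09652   0.03217   0.06435   0.09652
  Equil     0.02418    0.5515    0.4791    0.1221
  solve Keq expr → x = 0.03217; check Q = 16.31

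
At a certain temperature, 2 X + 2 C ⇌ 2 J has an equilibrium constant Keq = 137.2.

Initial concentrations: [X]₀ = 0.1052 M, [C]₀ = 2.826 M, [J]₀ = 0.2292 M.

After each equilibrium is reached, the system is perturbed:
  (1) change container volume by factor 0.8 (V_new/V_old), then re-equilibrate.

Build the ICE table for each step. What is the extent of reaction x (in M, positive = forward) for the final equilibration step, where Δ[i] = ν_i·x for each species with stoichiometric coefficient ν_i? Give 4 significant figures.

x = 0.001233 M

Q₀ = 0.5944 vs Keq = 137.2 ⇒ Q<K, forward
Step 1:
                    X           C           J
  I            0.1052       2.826      0.2292
  C          -0.09506    -0.09506     0.09506
  E           0.01014       2.731      0.3243
  solve Keq expr → x = 0.04753; check Q = 137.2
Then change container volume by factor 0.8 (V_new/V_old).
Step 2:
                    X           C           J
  I           0.01267       3.414      0.4053
  C         -0.002465   -0.002465    0.002465
  E           0.01021       3.411      0.4078
  solve Keq expr → x = 0.001233; check Q = 137.2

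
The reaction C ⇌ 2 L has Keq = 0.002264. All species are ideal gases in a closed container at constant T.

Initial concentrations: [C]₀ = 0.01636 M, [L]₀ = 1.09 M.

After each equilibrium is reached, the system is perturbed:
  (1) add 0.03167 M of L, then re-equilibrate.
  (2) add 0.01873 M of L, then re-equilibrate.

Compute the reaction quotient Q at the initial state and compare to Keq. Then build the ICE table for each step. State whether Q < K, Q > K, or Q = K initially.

Q₀ = 72.62 vs Keq = 0.002264 ⇒ Q>K, reverse
Step 1:
                   C          L
  init       0.01636       1.09
  Δ           0.5275     -1.055
  eq          0.5438    0.03509
  solve Keq expr → x = -0.5275; check Q = 0.002264
Then add 0.03167 M of L.
Step 2:
                   C          L
  init        0.5438    0.06676
  Δ          0.01559   -0.03117
  eq          0.5594    0.03559
  solve Keq expr → x = -0.01559; check Q = 0.002264
Then add 0.01873 M of L.
Step 3:
                   C          L
  init        0.5594    0.05432
  Δ         0.009219   -0.01844
  eq          0.5686    0.03588
  solve Keq expr → x = -0.009219; check Q = 0.002264

Q₀ = 72.62; Q > K (proceeds reverse)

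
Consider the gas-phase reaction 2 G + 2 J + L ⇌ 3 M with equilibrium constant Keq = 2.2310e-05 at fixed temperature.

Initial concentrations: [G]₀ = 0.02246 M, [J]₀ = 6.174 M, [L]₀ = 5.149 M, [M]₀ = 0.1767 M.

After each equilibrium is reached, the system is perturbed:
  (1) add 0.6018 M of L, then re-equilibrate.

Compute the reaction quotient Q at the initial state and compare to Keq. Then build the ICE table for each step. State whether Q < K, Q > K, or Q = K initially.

Q₀ = 0.05572 vs Keq = 2.2310e-05 ⇒ Q>K, reverse
Step 1:
                   G          J          L          M
  I          0.02246      6.174      5.149     0.1767
  C          0.09179    0.09179    0.04589    -0.1377
  E           0.1142      6.266      5.195    0.03902
  solve Keq expr → x = -0.04589; check Q = 2.2310e-05
Then add 0.6018 M of L.
Step 2:
                   G          J          L          M
  I           0.1142      6.266      5.797    0.03902
  C       -8.3353e-04 -8.3353e-04 -4.1677e-04    0.00125
  E           0.1134      6.265      5.796    0.04027
  solve Keq expr → x = 4.1677e-04; check Q = 2.2310e-05

Q₀ = 0.05572; Q > K (proceeds reverse)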